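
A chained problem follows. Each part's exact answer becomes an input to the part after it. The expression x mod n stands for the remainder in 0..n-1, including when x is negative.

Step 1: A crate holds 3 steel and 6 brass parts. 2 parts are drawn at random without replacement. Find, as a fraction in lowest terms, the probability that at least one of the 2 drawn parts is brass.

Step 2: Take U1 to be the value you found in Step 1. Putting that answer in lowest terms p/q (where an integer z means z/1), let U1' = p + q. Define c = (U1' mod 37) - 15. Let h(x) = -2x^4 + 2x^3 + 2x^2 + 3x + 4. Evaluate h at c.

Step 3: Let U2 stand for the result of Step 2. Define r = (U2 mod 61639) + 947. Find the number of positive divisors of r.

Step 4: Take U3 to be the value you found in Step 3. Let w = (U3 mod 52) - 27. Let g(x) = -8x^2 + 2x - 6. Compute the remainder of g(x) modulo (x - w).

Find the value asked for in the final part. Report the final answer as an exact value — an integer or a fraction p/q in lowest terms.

Step 1: total draws C(9,2) = 36; complement C(3,2) = 3; favorable 36 - 3 = 33; P = 11/12; answer 11/12
Step 2: U1 = 11/12; threaded value p + q = 23; c = 8; -2*(8)^4 + 2*(8)^3 + 2*(8)^2 + 3*(8)^1 + 4 = (-8192) + (1024) + (128) + (24) + (4) = -7012; answer -7012
Step 3: U2 = -7012; r = 55574; 55574 = 2 * 37 * 751; number of divisors = (1+1) * (1+1) * (1+1) = 8; answer 8
Step 4: U3 = 8; w = -19; remainder = value at the root: -8*(-19)^2 + 2*(-19)^1 - 6 = (-2888) + (-38) + (-6) = -2932; answer -2932

-2932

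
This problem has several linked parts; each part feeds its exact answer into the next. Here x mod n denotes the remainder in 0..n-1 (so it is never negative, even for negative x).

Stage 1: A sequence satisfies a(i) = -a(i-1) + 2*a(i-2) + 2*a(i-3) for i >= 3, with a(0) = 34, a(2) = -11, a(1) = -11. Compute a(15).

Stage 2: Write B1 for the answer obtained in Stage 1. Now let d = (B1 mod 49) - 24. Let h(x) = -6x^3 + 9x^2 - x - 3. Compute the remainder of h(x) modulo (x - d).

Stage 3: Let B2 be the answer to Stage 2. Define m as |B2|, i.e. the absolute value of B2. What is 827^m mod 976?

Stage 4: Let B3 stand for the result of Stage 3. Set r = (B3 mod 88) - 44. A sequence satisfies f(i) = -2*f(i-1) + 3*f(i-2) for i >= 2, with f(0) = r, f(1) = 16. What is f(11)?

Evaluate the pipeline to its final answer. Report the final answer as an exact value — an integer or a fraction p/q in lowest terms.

Stage 1: a(3) = -1*(-11) + 2*(-11) + 2*(34) = 57; iterating: a(3)=57, a(4)=-101, a(5)=193, a(6)=-281, a(7)=465, a(8)=-641, a(9)=1009, a(10)=-1361, a(11)=2097, a(12)=-2801, a(13)=4273, a(14)=-5681, a(15)=8625; answer 8625
Stage 2: B1 = 8625; d = -23; remainder = value at the root: -6*(-23)^3 + 9*(-23)^2 - 1*(-23)^1 - 3 = (73002) + (4761) + (23) + (-3) = 77783; answer 77783
Stage 3: B2 = 77783; m = 77783; squarings mod 976: 827^1=827, 827^2=729, 827^4=497, 827^8=81, 827^16=705, 827^32=241, 827^64=497, 827^128=81, 827^256=705, 827^512=241, 827^1024=497, 827^2048=81, 827^4096=705, 827^8192=241, 827^16384=497, 827^32768=81, 827^65536=705; 827^77783 = 827^1 * 827^2 * 827^4 * 827^16 * 827^64 * 827^128 * 827^256 * 827^512 * 827^1024 * 827^2048 * 827^8192 * 827^65536 = 691 (mod 976); answer 691
Stage 4: B3 = 691; r = 31; f(2) = -2*(16) + 3*(31) = 61; iterating: f(2)=61, f(3)=-74, f(4)=331, f(5)=-884, f(6)=2761, f(7)=-8174, f(8)=24631, f(9)=-73784, f(10)=221461, f(11)=-664274; answer -664274

-664274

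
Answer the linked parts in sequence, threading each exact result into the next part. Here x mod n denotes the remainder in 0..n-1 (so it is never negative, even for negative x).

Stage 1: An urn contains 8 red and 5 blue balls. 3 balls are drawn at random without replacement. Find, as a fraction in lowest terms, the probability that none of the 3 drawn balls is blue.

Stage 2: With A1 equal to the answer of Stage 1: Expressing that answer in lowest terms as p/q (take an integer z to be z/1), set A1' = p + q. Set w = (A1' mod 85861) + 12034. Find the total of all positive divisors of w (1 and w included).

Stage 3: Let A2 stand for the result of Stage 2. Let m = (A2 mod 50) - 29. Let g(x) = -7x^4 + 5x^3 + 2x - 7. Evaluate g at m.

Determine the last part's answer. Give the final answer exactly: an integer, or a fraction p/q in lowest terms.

Stage 1: total draws C(13,3) = 286; favorable C(8,3) = 56; P = 28/143; answer 28/143
Stage 2: A1 = 28/143; threaded value p + q = 171; w = 12205; 12205 = 5 * 2441; sigma = (1 + 5) * (1 + 2441) = 6 * 2442 = 14652; answer 14652
Stage 3: A2 = 14652; m = -27; -7*(-27)^4 + 5*(-27)^3 + 2*(-27)^1 - 7 = (-3720087) + (-98415) + (-54) + (-7) = -3818563; answer -3818563

-3818563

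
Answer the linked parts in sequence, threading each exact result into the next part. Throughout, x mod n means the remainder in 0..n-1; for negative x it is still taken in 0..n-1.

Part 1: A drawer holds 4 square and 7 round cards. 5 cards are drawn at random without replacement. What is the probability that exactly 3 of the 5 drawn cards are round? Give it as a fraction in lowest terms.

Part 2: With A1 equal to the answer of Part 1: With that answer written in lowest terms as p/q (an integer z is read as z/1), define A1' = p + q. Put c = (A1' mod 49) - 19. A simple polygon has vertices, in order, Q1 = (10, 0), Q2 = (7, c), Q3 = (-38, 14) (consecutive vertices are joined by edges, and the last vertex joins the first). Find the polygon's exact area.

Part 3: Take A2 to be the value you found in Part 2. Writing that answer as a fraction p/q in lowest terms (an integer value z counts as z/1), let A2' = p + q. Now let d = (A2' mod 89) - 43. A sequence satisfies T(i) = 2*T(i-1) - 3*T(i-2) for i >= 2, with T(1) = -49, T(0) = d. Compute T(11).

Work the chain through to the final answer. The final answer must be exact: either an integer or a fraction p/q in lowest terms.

10379

Part 1: total draws C(11,5) = 462; favorable C(7,3)*C(4,2) = 210; P = 5/11; answer 5/11
Part 2: A1 = 5/11; threaded value p + q = 16; c = -3; cross terms: (10*-3 - 7*0)=-30, (7*14 - -38*-3)=-16, (-38*0 - 10*14)=-140; twice the area = |-186| = 186; area = 93; answer 93
Part 3: A2 = 93; threaded value p + q = 94; d = -38; T(2) = 2*(-49) - 3*(-38) = 16; iterating: T(2)=16, T(3)=179, T(4)=310, T(5)=83, T(6)=-764, T(7)=-1777, T(8)=-1262, T(9)=2807, T(10)=9400, T(11)=10379; answer 10379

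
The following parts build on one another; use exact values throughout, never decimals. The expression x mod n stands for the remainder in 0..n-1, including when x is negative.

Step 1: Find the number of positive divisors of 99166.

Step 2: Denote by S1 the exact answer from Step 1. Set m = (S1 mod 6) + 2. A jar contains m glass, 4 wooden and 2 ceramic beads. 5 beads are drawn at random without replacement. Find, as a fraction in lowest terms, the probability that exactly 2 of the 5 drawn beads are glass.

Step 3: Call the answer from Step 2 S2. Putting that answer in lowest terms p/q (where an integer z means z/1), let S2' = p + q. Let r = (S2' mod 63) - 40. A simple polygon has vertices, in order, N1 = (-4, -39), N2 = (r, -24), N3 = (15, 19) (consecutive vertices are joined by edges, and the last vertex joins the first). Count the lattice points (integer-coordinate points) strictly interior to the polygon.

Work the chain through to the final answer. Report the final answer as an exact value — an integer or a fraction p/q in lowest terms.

285

Step 1: 99166 = 2 * 179 * 277; number of divisors = (1+1) * (1+1) * (1+1) = 8; answer 8
Step 2: S1 = 8; m = 4; total draws C(10,5) = 252; favorable C(4,2)*C(6,3) = 120; P = 10/21; answer 10/21
Step 3: S2 = 10/21; threaded value p + q = 31; r = -9; cross terms: (-4*-24 - -9*-39)=-255, (-9*19 - 15*-24)=189, (15*-39 - -4*19)=-509; twice the area = |-575| = 575; area = 575/2; boundary points = 5 + 1 + 1 = 7; strictly interior points = area - boundary/2 + 1 = 285; answer 285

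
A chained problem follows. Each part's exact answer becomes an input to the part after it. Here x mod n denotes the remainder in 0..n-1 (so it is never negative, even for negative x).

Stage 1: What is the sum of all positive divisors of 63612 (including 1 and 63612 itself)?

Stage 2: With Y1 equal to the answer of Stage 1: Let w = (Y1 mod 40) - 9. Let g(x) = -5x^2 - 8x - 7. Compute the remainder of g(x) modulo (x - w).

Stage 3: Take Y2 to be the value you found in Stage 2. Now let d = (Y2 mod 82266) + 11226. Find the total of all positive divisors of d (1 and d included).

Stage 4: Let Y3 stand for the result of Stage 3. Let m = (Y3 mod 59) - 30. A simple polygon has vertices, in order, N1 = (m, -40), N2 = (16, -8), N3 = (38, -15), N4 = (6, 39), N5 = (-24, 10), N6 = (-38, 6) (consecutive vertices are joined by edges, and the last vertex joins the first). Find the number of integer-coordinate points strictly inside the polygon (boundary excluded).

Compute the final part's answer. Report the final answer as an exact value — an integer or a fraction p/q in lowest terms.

Stage 1: 63612 = 2^2 * 3^3 * 19 * 31; sigma = (1 + 2 + 4) * (1 + 3 + 9 + 27) * (1 + 19) * (1 + 31) = 7 * 40 * 20 * 32 = 179200; answer 179200
Stage 2: Y1 = 179200; w = -9; remainder = value at the root: -5*(-9)^2 - 8*(-9)^1 - 7 = (-405) + (72) + (-7) = -340; answer -340
Stage 3: Y2 = -340; d = 93152; 93152 = 2^5 * 41 * 71; sigma = (1 + 2 + 4 + 8 + 16 + 32) * (1 + 41) * (1 + 71) = 63 * 42 * 72 = 190512; answer 190512
Stage 4: Y3 = 190512; m = -29; cross terms: (-29*-8 - 16*-40)=872, (16*-15 - 38*-8)=64, (38*39 - 6*-15)=1572, (6*10 - -24*39)=996, (-24*6 - -38*10)=236, (-38*-40 - -29*6)=1694; twice the area = |5434| = 5434; area = 2717; boundary points = 1 + 1 + 2 + 1 + 2 + 1 = 8; strictly interior points = area - boundary/2 + 1 = 2714; answer 2714

2714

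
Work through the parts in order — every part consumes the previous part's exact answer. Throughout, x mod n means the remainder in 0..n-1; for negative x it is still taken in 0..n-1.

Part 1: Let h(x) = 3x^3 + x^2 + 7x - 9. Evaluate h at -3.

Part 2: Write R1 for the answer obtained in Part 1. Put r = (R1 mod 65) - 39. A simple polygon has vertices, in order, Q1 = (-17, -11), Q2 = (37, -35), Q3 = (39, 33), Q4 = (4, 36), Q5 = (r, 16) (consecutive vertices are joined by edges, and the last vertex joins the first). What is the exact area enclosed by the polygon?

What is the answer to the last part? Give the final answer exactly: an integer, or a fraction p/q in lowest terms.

Part 1: 3*(-3)^3 + 1*(-3)^2 + 7*(-3)^1 - 9 = (-81) + (9) + (-21) + (-9) = -102; answer -102
Part 2: R1 = -102; r = -11; cross terms: (-17*-35 - 37*-11)=1002, (37*33 - 39*-35)=2586, (39*36 - 4*33)=1272, (4*16 - -11*36)=460, (-11*-11 - -17*16)=393; twice the area = |5713| = 5713; area = 5713/2; answer 5713/2

5713/2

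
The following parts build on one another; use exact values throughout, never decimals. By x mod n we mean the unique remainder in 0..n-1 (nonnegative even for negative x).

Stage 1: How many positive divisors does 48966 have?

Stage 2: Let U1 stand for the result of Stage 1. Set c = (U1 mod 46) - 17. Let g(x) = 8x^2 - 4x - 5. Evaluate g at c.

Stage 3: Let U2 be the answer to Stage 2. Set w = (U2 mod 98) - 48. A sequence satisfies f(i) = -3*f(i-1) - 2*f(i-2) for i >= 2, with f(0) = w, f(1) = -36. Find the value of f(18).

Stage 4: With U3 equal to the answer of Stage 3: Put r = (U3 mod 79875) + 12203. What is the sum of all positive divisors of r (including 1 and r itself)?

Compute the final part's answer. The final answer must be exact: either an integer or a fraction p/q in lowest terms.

Stage 1: 48966 = 2 * 3 * 8161; number of divisors = (1+1) * (1+1) * (1+1) = 8; answer 8
Stage 2: U1 = 8; c = -9; 8*(-9)^2 - 4*(-9)^1 - 5 = (648) + (36) + (-5) = 679; answer 679
Stage 3: U2 = 679; w = 43; f(2) = -3*(-36) - 2*(43) = 22; iterating: f(2)=22, f(3)=6, f(4)=-62, f(5)=174, f(6)=-398, f(7)=846, f(8)=-1742, f(9)=3534, f(10)=-7118, f(11)=14286, f(12)=-28622, f(13)=57294, f(14)=-114638, f(15)=229326, f(16)=-458702, f(17)=917454, f(18)=-1834958; answer -1834958
Stage 4: U3 = -1834958; r = 14370; 14370 = 2 * 3 * 5 * 479; sigma = (1 + 2) * (1 + 3) * (1 + 5) * (1 + 479) = 3 * 4 * 6 * 480 = 34560; answer 34560

34560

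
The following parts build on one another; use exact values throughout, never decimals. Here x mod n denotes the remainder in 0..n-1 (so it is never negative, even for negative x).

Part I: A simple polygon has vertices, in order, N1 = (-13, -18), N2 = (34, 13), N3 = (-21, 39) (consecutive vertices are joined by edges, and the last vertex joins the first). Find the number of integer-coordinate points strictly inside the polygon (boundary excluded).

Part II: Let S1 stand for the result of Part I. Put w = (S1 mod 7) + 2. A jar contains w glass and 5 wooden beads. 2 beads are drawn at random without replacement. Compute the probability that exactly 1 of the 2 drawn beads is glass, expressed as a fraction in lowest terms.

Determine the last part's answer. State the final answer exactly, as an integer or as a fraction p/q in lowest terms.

Part I: cross terms: (-13*13 - 34*-18)=443, (34*39 - -21*13)=1599, (-21*-18 - -13*39)=885; twice the area = |2927| = 2927; area = 2927/2; boundary points = 1 + 1 + 1 = 3; strictly interior points = area - boundary/2 + 1 = 1463; answer 1463
Part II: S1 = 1463; w = 2; total draws C(7,2) = 21; favorable C(2,1)*C(5,1) = 10; P = 10/21; answer 10/21

10/21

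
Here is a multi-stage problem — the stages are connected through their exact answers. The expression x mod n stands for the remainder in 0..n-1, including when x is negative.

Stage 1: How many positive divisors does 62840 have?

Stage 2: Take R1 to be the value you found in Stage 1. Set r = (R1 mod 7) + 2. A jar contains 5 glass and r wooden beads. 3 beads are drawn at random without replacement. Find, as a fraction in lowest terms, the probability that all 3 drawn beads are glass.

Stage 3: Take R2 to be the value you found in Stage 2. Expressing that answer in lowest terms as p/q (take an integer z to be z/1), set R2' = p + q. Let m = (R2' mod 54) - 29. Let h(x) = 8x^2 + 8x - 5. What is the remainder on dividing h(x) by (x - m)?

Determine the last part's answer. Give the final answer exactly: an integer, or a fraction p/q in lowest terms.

Stage 1: 62840 = 2^3 * 5 * 1571; number of divisors = (3+1) * (1+1) * (1+1) = 16; answer 16
Stage 2: R1 = 16; r = 4; total draws C(9,3) = 84; favorable C(5,3) = 10; P = 5/42; answer 5/42
Stage 3: R2 = 5/42; threaded value p + q = 47; m = 18; remainder = value at the root: 8*(18)^2 + 8*(18)^1 - 5 = (2592) + (144) + (-5) = 2731; answer 2731

2731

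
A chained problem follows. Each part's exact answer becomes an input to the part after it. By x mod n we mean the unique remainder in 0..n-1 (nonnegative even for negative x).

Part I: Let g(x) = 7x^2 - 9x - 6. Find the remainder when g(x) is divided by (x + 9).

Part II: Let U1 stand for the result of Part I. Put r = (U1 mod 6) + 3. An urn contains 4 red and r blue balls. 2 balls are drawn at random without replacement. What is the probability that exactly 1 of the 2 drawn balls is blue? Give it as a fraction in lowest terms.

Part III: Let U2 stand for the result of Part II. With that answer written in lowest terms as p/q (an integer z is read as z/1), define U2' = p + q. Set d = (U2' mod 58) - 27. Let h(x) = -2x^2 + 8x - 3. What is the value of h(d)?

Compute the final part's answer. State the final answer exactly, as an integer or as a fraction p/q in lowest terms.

-643

Part I: remainder = value at the root: 7*(-9)^2 - 9*(-9)^1 - 6 = (567) + (81) + (-6) = 642; answer 642
Part II: U1 = 642; r = 3; total draws C(7,2) = 21; favorable C(3,1)*C(4,1) = 12; P = 4/7; answer 4/7
Part III: U2 = 4/7; threaded value p + q = 11; d = -16; -2*(-16)^2 + 8*(-16)^1 - 3 = (-512) + (-128) + (-3) = -643; answer -643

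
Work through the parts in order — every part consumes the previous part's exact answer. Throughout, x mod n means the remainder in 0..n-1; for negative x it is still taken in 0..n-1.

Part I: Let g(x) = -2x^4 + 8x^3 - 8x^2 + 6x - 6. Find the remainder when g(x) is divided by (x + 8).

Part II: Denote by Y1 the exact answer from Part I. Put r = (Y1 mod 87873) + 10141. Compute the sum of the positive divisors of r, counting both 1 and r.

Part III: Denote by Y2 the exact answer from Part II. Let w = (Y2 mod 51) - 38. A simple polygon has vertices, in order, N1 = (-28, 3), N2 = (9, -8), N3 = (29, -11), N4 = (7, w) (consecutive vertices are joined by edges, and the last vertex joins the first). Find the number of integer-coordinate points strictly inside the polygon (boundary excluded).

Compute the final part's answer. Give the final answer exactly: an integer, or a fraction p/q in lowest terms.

Part I: remainder = value at the root: -2*(-8)^4 + 8*(-8)^3 - 8*(-8)^2 + 6*(-8)^1 - 6 = (-8192) + (-4096) + (-512) + (-48) + (-6) = -12854; answer -12854
Part II: Y1 = -12854; r = 85160; 85160 = 2^3 * 5 * 2129; sigma = (1 + 2 + 4 + 8) * (1 + 5) * (1 + 2129) = 15 * 6 * 2130 = 191700; answer 191700
Part III: Y2 = 191700; w = 4; cross terms: (-28*-8 - 9*3)=197, (9*-11 - 29*-8)=133, (29*4 - 7*-11)=193, (7*3 - -28*4)=133; twice the area = |656| = 656; area = 328; boundary points = 1 + 1 + 1 + 1 = 4; strictly interior points = area - boundary/2 + 1 = 327; answer 327

327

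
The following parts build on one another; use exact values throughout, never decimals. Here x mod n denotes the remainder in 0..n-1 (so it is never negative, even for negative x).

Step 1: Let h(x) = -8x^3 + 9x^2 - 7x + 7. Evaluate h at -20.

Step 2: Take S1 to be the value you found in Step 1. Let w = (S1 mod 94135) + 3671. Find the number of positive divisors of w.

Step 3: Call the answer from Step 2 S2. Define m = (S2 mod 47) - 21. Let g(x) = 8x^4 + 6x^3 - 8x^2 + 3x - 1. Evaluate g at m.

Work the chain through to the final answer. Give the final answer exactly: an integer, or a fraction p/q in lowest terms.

213914

Step 1: -8*(-20)^3 + 9*(-20)^2 - 7*(-20)^1 + 7 = (64000) + (3600) + (140) + (7) = 67747; answer 67747
Step 2: S1 = 67747; w = 71418; 71418 = 2 * 3 * 11903; number of divisors = (1+1) * (1+1) * (1+1) = 8; answer 8
Step 3: S2 = 8; m = -13; 8*(-13)^4 + 6*(-13)^3 - 8*(-13)^2 + 3*(-13)^1 - 1 = (228488) + (-13182) + (-1352) + (-39) + (-1) = 213914; answer 213914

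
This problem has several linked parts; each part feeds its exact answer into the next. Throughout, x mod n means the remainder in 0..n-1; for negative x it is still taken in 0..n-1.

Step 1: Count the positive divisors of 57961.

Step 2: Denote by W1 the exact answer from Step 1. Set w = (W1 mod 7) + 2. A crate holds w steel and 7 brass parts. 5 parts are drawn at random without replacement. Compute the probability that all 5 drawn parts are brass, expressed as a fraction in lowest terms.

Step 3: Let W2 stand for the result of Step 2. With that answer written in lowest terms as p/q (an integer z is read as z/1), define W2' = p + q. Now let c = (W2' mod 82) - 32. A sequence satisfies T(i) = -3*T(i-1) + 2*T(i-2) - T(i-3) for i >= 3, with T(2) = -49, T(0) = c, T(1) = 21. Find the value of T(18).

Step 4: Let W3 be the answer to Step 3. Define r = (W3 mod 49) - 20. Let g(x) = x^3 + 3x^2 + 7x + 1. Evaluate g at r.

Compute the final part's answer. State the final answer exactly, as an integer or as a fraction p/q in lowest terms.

Step 1: 57961 = 149 * 389; number of divisors = (1+1) * (1+1) = 4; answer 4
Step 2: W1 = 4; w = 6; total draws C(13,5) = 1287; favorable C(7,5) = 21; P = 7/429; answer 7/429
Step 3: W2 = 7/429; threaded value p + q = 436; c = -6; T(3) = -3*(-49) + 2*(21) - 1*(-6) = 195; iterating: T(3)=195, T(4)=-704, T(5)=2551, T(6)=-9256, T(7)=33574, T(8)=-121785, T(9)=441759, T(10)=-1602421, T(11)=5812566, T(12)=-21084299, T(13)=76480450, T(14)=-277422514, T(15)=1006312741, T(16)=-3650263701, T(17)=13240839099, T(18)=-48029357440; answer -48029357440
Step 4: W3 = -48029357440; r = 21; 1*(21)^3 + 3*(21)^2 + 7*(21)^1 + 1 = (9261) + (1323) + (147) + (1) = 10732; answer 10732

10732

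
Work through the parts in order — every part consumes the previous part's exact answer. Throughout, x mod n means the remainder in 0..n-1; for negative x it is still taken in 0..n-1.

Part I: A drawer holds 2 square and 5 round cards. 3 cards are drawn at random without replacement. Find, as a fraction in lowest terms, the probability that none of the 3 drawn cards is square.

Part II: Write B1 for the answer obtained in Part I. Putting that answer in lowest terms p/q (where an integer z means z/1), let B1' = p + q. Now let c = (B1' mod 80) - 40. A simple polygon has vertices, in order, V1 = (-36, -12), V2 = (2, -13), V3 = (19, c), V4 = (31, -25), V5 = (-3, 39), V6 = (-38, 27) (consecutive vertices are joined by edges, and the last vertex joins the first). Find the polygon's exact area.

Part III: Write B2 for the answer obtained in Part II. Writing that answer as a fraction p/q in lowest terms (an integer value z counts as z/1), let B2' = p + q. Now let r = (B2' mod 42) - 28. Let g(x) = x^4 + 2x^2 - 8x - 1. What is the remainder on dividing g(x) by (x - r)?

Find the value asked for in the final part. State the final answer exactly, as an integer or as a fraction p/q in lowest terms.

Part I: total draws C(7,3) = 35; favorable C(5,3) = 10; P = 2/7; answer 2/7
Part II: B1 = 2/7; threaded value p + q = 9; c = -31; cross terms: (-36*-13 - 2*-12)=492, (2*-31 - 19*-13)=185, (19*-25 - 31*-31)=486, (31*39 - -3*-25)=1134, (-3*27 - -38*39)=1401, (-38*-12 - -36*27)=1428; twice the area = |5126| = 5126; area = 2563; answer 2563
Part III: B2 = 2563; threaded value p + q = 2564; r = -26; remainder = value at the root: 1*(-26)^4 + 2*(-26)^2 - 8*(-26)^1 - 1 = (456976) + (1352) + (208) + (-1) = 458535; answer 458535

458535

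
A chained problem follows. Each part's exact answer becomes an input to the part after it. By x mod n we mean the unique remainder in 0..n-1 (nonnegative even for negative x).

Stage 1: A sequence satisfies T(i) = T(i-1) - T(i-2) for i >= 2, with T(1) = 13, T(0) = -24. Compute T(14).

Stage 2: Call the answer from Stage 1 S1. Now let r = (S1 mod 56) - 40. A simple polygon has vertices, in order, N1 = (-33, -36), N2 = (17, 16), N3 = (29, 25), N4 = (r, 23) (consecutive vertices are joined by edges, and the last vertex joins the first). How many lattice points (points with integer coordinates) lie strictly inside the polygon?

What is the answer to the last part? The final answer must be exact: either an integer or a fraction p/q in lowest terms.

824

Stage 1: T(2) = 1*(13) - 1*(-24) = 37; iterating: T(2)=37, T(3)=24, T(4)=-13, T(5)=-37, T(6)=-24, T(7)=13, T(8)=37, T(9)=24, T(10)=-13, T(11)=-37, T(12)=-24, T(13)=13, T(14)=37; answer 37
Stage 2: S1 = 37; r = -3; cross terms: (-33*16 - 17*-36)=84, (17*25 - 29*16)=-39, (29*23 - -3*25)=742, (-3*-36 - -33*23)=867; twice the area = |1654| = 1654; area = 827; boundary points = 2 + 3 + 2 + 1 = 8; strictly interior points = area - boundary/2 + 1 = 824; answer 824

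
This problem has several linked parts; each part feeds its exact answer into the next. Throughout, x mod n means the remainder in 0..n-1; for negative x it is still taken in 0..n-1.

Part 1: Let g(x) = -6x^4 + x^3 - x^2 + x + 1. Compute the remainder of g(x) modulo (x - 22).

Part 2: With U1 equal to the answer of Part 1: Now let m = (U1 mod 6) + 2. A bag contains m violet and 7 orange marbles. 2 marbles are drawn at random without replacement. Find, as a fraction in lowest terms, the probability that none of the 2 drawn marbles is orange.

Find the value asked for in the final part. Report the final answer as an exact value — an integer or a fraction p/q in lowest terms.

Part 1: remainder = value at the root: -6*(22)^4 + 1*(22)^3 - 1*(22)^2 + 1*(22)^1 + 1 = (-1405536) + (10648) + (-484) + (22) + (1) = -1395349; answer -1395349
Part 2: U1 = -1395349; m = 7; total draws C(14,2) = 91; favorable C(7,2) = 21; P = 3/13; answer 3/13

3/13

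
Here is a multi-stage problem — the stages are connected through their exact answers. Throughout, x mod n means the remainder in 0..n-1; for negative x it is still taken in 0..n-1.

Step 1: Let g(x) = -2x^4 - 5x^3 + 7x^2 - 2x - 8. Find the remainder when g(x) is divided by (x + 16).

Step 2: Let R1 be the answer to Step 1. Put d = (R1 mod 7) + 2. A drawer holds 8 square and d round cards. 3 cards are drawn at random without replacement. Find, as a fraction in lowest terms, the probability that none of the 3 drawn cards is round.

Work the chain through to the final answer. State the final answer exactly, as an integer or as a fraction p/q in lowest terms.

Step 1: remainder = value at the root: -2*(-16)^4 - 5*(-16)^3 + 7*(-16)^2 - 2*(-16)^1 - 8 = (-131072) + (20480) + (1792) + (32) + (-8) = -108776; answer -108776
Step 2: R1 = -108776; d = 6; total draws C(14,3) = 364; favorable C(8,3) = 56; P = 2/13; answer 2/13

2/13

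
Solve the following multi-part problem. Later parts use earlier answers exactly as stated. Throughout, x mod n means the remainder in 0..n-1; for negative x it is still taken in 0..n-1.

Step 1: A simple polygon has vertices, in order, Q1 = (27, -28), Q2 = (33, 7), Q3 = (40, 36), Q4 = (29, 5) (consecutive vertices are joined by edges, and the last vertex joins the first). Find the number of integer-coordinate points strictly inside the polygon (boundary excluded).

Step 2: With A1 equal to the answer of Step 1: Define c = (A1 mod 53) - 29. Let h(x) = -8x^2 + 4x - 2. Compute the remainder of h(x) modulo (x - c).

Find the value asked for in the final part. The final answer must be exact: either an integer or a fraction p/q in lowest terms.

Step 1: cross terms: (27*7 - 33*-28)=1113, (33*36 - 40*7)=908, (40*5 - 29*36)=-844, (29*-28 - 27*5)=-947; twice the area = |230| = 230; area = 115; boundary points = 1 + 1 + 1 + 1 = 4; strictly interior points = area - boundary/2 + 1 = 114; answer 114
Step 2: A1 = 114; c = -21; remainder = value at the root: -8*(-21)^2 + 4*(-21)^1 - 2 = (-3528) + (-84) + (-2) = -3614; answer -3614

-3614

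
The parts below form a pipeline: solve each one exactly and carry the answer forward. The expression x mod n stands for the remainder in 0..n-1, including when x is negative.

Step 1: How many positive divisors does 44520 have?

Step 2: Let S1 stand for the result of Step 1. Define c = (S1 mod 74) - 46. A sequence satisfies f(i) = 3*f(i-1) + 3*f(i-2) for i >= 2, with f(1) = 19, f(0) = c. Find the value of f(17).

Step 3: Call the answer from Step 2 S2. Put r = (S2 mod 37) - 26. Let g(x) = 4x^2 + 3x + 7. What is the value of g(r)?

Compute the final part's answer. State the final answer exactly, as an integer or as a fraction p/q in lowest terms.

Step 1: 44520 = 2^3 * 3 * 5 * 7 * 53; number of divisors = (3+1) * (1+1) * (1+1) * (1+1) * (1+1) = 64; answer 64
Step 2: S1 = 64; c = 18; f(2) = 3*(19) + 3*(18) = 111; iterating: f(2)=111, f(3)=390, f(4)=1503, f(5)=5679, f(6)=21546, f(7)=81675, f(8)=309663, f(9)=1174014, f(10)=4451031, f(11)=16875135, f(12)=63978498, f(13)=242560899, f(14)=919618191, f(15)=3486537270, f(16)=13218466383, f(17)=50115010959; answer 50115010959
Step 3: S2 = 50115010959; r = -2; 4*(-2)^2 + 3*(-2)^1 + 7 = (16) + (-6) + (7) = 17; answer 17

17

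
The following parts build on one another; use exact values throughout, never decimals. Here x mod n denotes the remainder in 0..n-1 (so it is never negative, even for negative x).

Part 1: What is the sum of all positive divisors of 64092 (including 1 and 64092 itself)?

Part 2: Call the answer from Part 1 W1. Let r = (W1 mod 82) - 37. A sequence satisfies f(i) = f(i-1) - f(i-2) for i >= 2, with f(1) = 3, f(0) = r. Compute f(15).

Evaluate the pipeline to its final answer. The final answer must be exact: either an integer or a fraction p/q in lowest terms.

Part 1: 64092 = 2^2 * 3 * 7^2 * 109; sigma = (1 + 2 + 4) * (1 + 3) * (1 + 7 + 49) * (1 + 109) = 7 * 4 * 57 * 110 = 175560; answer 175560
Part 2: W1 = 175560; r = 43; f(2) = 1*(3) - 1*(43) = -40; iterating: f(2)=-40, f(3)=-43, f(4)=-3, f(5)=40, f(6)=43, f(7)=3, f(8)=-40, f(9)=-43, f(10)=-3, f(11)=40, f(12)=43, f(13)=3, f(14)=-40, f(15)=-43; answer -43

-43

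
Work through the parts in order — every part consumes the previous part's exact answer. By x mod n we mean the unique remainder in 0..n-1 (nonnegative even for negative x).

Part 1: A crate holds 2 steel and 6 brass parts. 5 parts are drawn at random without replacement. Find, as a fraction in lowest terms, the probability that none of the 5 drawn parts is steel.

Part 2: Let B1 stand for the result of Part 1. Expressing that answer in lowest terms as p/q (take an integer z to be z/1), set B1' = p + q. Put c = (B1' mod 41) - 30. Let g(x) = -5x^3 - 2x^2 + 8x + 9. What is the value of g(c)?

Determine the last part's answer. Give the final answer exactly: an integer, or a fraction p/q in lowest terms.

Part 1: total draws C(8,5) = 56; favorable C(6,5) = 6; P = 3/28; answer 3/28
Part 2: B1 = 3/28; threaded value p + q = 31; c = 1; -5*(1)^3 - 2*(1)^2 + 8*(1)^1 + 9 = (-5) + (-2) + (8) + (9) = 10; answer 10

10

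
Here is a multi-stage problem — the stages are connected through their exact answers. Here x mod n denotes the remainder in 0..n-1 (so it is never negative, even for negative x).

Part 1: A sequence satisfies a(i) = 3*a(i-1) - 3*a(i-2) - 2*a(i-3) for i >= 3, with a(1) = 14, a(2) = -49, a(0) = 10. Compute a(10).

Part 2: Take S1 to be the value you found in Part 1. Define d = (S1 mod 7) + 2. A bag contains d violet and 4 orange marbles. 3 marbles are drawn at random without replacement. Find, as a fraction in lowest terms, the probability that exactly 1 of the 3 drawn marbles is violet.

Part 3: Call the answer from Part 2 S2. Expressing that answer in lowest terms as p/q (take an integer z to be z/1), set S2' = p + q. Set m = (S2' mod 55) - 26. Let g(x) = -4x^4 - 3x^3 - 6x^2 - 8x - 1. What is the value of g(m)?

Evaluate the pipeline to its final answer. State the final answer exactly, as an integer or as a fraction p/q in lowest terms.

Part 1: a(3) = 3*(-49) - 3*(14) - 2*(10) = -209; iterating: a(3)=-209, a(4)=-508, a(5)=-799, a(6)=-455, a(7)=2048, a(8)=9107, a(9)=22087, a(10)=34844; answer 34844
Part 2: S1 = 34844; d = 7; total draws C(11,3) = 165; favorable C(7,1)*C(4,2) = 42; P = 14/55; answer 14/55
Part 3: S2 = 14/55; threaded value p + q = 69; m = -12; -4*(-12)^4 - 3*(-12)^3 - 6*(-12)^2 - 8*(-12)^1 - 1 = (-82944) + (5184) + (-864) + (96) + (-1) = -78529; answer -78529

-78529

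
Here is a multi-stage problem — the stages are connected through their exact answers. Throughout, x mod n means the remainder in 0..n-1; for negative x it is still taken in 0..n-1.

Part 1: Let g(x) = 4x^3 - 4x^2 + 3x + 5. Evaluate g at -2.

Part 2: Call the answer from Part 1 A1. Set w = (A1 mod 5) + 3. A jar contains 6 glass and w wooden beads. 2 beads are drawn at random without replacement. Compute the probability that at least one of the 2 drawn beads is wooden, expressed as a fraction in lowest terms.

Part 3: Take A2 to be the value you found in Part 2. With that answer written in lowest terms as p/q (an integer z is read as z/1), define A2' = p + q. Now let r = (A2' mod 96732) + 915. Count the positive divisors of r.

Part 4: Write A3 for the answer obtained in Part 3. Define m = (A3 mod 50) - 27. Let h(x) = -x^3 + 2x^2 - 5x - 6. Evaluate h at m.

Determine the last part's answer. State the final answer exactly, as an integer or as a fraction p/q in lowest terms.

Part 1: 4*(-2)^3 - 4*(-2)^2 + 3*(-2)^1 + 5 = (-32) + (-16) + (-6) + (5) = -49; answer -49
Part 2: A1 = -49; w = 4; total draws C(10,2) = 45; complement C(6,2) = 15; favorable 45 - 15 = 30; P = 2/3; answer 2/3
Part 3: A2 = 2/3; threaded value p + q = 5; r = 920; 920 = 2^3 * 5 * 23; number of divisors = (3+1) * (1+1) * (1+1) = 16; answer 16
Part 4: A3 = 16; m = -11; -1*(-11)^3 + 2*(-11)^2 - 5*(-11)^1 - 6 = (1331) + (242) + (55) + (-6) = 1622; answer 1622

1622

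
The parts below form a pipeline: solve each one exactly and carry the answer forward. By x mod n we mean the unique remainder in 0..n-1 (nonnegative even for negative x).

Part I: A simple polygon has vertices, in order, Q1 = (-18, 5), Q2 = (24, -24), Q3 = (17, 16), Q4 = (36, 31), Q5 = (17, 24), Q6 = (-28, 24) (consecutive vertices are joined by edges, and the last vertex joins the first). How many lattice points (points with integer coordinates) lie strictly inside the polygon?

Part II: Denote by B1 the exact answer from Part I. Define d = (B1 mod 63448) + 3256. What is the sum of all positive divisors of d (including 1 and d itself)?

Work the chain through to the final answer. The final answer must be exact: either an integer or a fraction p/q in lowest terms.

9240

Part I: cross terms: (-18*-24 - 24*5)=312, (24*16 - 17*-24)=792, (17*31 - 36*16)=-49, (36*24 - 17*31)=337, (17*24 - -28*24)=1080, (-28*5 - -18*24)=292; twice the area = |2764| = 2764; area = 1382; boundary points = 1 + 1 + 1 + 1 + 45 + 1 = 50; strictly interior points = area - boundary/2 + 1 = 1358; answer 1358
Part II: B1 = 1358; d = 4614; 4614 = 2 * 3 * 769; sigma = (1 + 2) * (1 + 3) * (1 + 769) = 3 * 4 * 770 = 9240; answer 9240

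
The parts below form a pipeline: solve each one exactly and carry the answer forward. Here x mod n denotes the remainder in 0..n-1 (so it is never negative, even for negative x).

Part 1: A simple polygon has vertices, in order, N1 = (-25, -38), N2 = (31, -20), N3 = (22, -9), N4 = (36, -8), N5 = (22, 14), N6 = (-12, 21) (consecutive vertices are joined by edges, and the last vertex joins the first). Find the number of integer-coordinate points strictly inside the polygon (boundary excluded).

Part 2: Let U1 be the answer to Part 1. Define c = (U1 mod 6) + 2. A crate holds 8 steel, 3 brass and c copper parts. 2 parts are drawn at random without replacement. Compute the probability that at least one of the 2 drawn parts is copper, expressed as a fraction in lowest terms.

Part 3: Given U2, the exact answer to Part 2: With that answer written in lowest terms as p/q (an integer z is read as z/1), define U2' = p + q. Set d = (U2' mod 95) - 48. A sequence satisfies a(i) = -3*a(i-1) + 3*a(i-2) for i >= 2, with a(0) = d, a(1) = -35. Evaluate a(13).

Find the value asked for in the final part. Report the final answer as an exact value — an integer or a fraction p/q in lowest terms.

-12885075

Part 1: cross terms: (-25*-20 - 31*-38)=1678, (31*-9 - 22*-20)=161, (22*-8 - 36*-9)=148, (36*14 - 22*-8)=680, (22*21 - -12*14)=630, (-12*-38 - -25*21)=981; twice the area = |4278| = 4278; area = 2139; boundary points = 2 + 1 + 1 + 2 + 1 + 1 = 8; strictly interior points = area - boundary/2 + 1 = 2136; answer 2136
Part 2: U1 = 2136; c = 2; total draws C(13,2) = 78; complement C(11,2) = 55; favorable 78 - 55 = 23; P = 23/78; answer 23/78
Part 3: U2 = 23/78; threaded value p + q = 101; d = -42; a(2) = -3*(-35) + 3*(-42) = -21; iterating: a(2)=-21, a(3)=-42, a(4)=63, a(5)=-315, a(6)=1134, a(7)=-4347, a(8)=16443, a(9)=-62370, a(10)=236439, a(11)=-896427, a(12)=3398598, a(13)=-12885075; answer -12885075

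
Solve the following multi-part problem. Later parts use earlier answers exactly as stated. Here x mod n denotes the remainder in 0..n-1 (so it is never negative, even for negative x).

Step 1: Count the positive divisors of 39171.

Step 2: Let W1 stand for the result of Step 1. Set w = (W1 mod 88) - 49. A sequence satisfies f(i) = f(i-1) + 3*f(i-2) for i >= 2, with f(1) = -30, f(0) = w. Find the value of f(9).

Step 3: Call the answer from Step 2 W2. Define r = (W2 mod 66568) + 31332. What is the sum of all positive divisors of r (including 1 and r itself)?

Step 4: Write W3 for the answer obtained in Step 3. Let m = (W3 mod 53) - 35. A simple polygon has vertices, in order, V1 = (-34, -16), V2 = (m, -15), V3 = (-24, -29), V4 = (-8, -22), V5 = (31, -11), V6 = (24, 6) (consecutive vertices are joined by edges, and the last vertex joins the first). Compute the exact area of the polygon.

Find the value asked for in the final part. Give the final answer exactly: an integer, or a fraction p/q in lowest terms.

1421/2

Step 1: 39171 = 3 * 11 * 1187; number of divisors = (1+1) * (1+1) * (1+1) = 8; answer 8
Step 2: W1 = 8; w = -41; f(2) = 1*(-30) + 3*(-41) = -153; iterating: f(2)=-153, f(3)=-243, f(4)=-702, f(5)=-1431, f(6)=-3537, f(7)=-7830, f(8)=-18441, f(9)=-41931; answer -41931
Step 3: W2 = -41931; r = 55969; 55969 = 97 * 577; sigma = (1 + 97) * (1 + 577) = 98 * 578 = 56644; answer 56644
Step 4: W3 = 56644; m = 5; cross terms: (-34*-15 - 5*-16)=590, (5*-29 - -24*-15)=-505, (-24*-22 - -8*-29)=296, (-8*-11 - 31*-22)=770, (31*6 - 24*-11)=450, (24*-16 - -34*6)=-180; twice the area = |1421| = 1421; area = 1421/2; answer 1421/2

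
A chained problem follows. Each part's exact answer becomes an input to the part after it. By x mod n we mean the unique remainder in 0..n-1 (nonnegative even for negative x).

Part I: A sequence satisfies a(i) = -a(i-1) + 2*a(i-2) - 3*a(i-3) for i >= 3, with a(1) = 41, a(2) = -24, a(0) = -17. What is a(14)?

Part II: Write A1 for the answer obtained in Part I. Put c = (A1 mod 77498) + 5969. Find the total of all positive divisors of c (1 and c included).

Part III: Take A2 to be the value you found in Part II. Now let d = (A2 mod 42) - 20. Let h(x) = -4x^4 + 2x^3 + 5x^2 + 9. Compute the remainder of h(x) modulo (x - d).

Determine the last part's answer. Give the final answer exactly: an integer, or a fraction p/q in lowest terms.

-653991

Part I: a(3) = -1*(-24) + 2*(41) - 3*(-17) = 157; iterating: a(3)=157, a(4)=-328, a(5)=714, a(6)=-1841, a(7)=4253, a(8)=-10077, a(9)=24106, a(10)=-57019, a(11)=135462, a(12)=-321818, a(13)=763799, a(14)=-1813821; answer -1813821
Part II: A1 = -1813821; c = 52100; 52100 = 2^2 * 5^2 * 521; sigma = (1 + 2 + 4) * (1 + 5 + 25) * (1 + 521) = 7 * 31 * 522 = 113274; answer 113274
Part III: A2 = 113274; d = -20; remainder = value at the root: -4*(-20)^4 + 2*(-20)^3 + 5*(-20)^2 + 9 = (-640000) + (-16000) + (2000) + (9) = -653991; answer -653991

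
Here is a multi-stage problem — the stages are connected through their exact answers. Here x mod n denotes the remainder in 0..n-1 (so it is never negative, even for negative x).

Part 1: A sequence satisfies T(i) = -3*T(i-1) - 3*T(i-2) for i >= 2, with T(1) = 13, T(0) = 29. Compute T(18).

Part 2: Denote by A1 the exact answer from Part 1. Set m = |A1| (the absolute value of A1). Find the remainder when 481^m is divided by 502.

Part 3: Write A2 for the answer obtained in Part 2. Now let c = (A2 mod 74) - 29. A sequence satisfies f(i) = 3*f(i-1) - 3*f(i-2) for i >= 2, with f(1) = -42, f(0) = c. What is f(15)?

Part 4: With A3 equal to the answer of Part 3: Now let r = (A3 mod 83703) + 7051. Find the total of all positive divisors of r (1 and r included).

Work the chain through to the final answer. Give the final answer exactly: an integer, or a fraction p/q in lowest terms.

110412

Part 1: T(2) = -3*(13) - 3*(29) = -126; iterating: T(2)=-126, T(3)=339, T(4)=-639, T(5)=900, T(6)=-783, T(7)=-351, T(8)=3402, T(9)=-9153, T(10)=17253, T(11)=-24300, T(12)=21141, T(13)=9477, T(14)=-91854, T(15)=247131, T(16)=-465831, T(17)=656100, T(18)=-570807; answer -570807
Part 2: A1 = -570807; m = 570807; squarings mod 502: 481^1=481, 481^2=441, 481^4=207, 481^8=179, 481^16=415, 481^32=39, 481^64=15, 481^128=225, 481^256=425, 481^512=407, 481^1024=491, 481^2048=121, 481^4096=83, 481^8192=363, 481^16384=245, 481^32768=287, 481^65536=41, 481^131072=175, 481^262144=3, 481^524288=9; 481^570807 = 481^1 * 481^2 * 481^4 * 481^16 * 481^32 * 481^128 * 481^256 * 481^1024 * 481^4096 * 481^8192 * 481^32768 * 481^524288 = 475 (mod 502); answer 475
Part 3: A2 = 475; c = 2; f(2) = 3*(-42) - 3*(2) = -132; iterating: f(2)=-132, f(3)=-270, f(4)=-414, f(5)=-432, f(6)=-54, f(7)=1134, f(8)=3564, f(9)=7290, f(10)=11178, f(11)=11664, f(12)=1458, f(13)=-30618, f(14)=-96228, f(15)=-196830; answer -196830
Part 4: A3 = -196830; r = 61330; 61330 = 2 * 5 * 6133; sigma = (1 + 2) * (1 + 5) * (1 + 6133) = 3 * 6 * 6134 = 110412; answer 110412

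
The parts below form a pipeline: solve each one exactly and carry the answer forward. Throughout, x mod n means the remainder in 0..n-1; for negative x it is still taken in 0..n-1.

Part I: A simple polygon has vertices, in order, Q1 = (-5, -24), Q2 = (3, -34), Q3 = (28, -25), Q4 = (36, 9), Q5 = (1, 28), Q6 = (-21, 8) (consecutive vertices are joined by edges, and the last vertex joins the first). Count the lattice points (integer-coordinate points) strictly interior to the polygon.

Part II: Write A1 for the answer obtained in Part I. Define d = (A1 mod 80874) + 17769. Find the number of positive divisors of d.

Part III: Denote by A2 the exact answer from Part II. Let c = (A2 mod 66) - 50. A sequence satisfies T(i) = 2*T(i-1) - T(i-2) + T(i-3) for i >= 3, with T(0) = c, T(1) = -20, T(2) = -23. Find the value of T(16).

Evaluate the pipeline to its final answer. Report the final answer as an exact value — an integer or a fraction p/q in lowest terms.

-114215

Part I: cross terms: (-5*-34 - 3*-24)=242, (3*-25 - 28*-34)=877, (28*9 - 36*-25)=1152, (36*28 - 1*9)=999, (1*8 - -21*28)=596, (-21*-24 - -5*8)=544; twice the area = |4410| = 4410; area = 2205; boundary points = 2 + 1 + 2 + 1 + 2 + 16 = 24; strictly interior points = area - boundary/2 + 1 = 2194; answer 2194
Part II: A1 = 2194; d = 19963; 19963 is prime, so its only divisors are 1 and 19963; count = 2; answer 2
Part III: A2 = 2; c = -48; T(3) = 2*(-23) - 1*(-20) + 1*(-48) = -74; iterating: T(3)=-74, T(4)=-145, T(5)=-239, T(6)=-407, T(7)=-720, T(8)=-1272, T(9)=-2231, T(10)=-3910, T(11)=-6861, T(12)=-12043, T(13)=-21135, T(14)=-37088, T(15)=-65084, T(16)=-114215; answer -114215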